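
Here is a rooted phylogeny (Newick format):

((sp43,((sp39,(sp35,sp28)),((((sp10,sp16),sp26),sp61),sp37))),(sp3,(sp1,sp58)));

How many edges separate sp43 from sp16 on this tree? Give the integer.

7

The MRCA of sp43 and sp16 is the node subtending (sp43,((sp39,(sp35,sp28)),((((sp10,sp16),sp26),sp61),sp37))).
From sp43 up to that node: 1 branch. From sp16 up to the same node: 6 branches. Total: 1 + 6 = 7.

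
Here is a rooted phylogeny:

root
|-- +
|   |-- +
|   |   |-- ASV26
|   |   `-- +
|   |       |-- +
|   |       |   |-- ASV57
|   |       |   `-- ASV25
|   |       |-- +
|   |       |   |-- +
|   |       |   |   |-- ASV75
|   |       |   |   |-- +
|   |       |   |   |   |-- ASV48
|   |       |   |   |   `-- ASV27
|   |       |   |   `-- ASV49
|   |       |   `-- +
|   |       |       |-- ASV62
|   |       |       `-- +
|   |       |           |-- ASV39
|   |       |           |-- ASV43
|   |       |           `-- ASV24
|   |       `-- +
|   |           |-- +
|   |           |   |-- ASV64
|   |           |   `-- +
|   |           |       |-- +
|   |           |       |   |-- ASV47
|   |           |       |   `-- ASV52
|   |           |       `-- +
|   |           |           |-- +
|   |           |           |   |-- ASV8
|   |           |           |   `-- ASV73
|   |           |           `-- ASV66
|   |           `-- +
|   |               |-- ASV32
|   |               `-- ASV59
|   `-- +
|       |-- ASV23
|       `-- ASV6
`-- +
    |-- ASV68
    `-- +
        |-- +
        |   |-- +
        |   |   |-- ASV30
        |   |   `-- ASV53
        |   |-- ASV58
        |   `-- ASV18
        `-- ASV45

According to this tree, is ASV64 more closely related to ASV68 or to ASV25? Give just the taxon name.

ASV25

The MRCA of ASV64 and ASV25 subtends ((ASV57,ASV25),((ASV75,(ASV48,ASV27),ASV49),(ASV62,(ASV39,ASV43,ASV24))),((ASV64,((ASV47,ASV52),((ASV8,ASV73),ASV66))),(ASV32,ASV59))) (18 taxa).
The MRCA of ASV64 and ASV68 is the root, subtending the entire tree (27 taxa).
The first is nested inside the second, so ASV64 shares a more recent common ancestor with ASV25.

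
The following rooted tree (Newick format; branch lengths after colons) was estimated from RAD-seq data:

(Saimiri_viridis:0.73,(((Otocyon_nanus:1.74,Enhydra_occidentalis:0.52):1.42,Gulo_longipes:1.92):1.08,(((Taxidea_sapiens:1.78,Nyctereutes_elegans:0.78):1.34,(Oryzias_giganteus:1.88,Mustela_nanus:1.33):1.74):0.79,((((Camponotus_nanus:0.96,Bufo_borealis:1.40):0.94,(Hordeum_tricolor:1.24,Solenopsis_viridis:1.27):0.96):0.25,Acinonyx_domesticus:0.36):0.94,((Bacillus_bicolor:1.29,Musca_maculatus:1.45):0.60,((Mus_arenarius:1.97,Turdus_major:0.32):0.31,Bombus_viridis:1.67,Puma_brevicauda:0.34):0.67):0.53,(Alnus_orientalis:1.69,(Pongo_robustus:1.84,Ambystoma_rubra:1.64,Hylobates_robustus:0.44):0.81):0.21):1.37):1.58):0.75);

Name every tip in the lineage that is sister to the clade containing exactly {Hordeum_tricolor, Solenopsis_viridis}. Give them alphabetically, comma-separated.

Bufo_borealis, Camponotus_nanus

The clade containing exactly {Hordeum_tricolor, Solenopsis_viridis} attaches to the tree at the node subtending ((Camponotus_nanus,Bufo_borealis),(Hordeum_tricolor,Solenopsis_viridis)).
The other lineage descending from that same node — the sister group — is (Camponotus_nanus,Bufo_borealis); its 2 tips in alphabetical order are the answer.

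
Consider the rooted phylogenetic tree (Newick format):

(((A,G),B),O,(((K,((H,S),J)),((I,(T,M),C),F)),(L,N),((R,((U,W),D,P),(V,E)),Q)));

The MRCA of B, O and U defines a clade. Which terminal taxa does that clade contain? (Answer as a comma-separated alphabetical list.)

A, B, C, D, E, F, G, H, I, J, K, L, M, N, O, P, Q, R, S, T, U, V, W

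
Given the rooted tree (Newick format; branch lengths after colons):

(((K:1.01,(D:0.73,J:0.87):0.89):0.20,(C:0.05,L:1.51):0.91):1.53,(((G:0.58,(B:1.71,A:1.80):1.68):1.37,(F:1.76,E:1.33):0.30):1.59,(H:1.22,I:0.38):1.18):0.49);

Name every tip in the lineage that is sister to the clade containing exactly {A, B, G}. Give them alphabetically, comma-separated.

E, F

The clade containing exactly {A, B, G} attaches to the tree at the node subtending ((G,(B,A)),(F,E)).
The other lineage descending from that same node — the sister group — is (F,E); its 2 tips in alphabetical order are the answer.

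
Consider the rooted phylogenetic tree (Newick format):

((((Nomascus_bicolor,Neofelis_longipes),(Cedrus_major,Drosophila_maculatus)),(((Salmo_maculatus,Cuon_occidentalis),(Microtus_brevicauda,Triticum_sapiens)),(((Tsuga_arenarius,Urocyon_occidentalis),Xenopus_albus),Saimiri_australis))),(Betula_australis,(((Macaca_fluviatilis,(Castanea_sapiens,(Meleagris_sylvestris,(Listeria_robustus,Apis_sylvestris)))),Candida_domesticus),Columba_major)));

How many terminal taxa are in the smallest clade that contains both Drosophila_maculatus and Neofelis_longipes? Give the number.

4

The MRCA of Drosophila_maculatus and Neofelis_longipes is the node subtending ((Nomascus_bicolor,Neofelis_longipes),(Cedrus_major,Drosophila_maculatus)).
That clade contains 4 terminal taxa: Cedrus_major, Drosophila_maculatus, Neofelis_longipes, Nomascus_bicolor.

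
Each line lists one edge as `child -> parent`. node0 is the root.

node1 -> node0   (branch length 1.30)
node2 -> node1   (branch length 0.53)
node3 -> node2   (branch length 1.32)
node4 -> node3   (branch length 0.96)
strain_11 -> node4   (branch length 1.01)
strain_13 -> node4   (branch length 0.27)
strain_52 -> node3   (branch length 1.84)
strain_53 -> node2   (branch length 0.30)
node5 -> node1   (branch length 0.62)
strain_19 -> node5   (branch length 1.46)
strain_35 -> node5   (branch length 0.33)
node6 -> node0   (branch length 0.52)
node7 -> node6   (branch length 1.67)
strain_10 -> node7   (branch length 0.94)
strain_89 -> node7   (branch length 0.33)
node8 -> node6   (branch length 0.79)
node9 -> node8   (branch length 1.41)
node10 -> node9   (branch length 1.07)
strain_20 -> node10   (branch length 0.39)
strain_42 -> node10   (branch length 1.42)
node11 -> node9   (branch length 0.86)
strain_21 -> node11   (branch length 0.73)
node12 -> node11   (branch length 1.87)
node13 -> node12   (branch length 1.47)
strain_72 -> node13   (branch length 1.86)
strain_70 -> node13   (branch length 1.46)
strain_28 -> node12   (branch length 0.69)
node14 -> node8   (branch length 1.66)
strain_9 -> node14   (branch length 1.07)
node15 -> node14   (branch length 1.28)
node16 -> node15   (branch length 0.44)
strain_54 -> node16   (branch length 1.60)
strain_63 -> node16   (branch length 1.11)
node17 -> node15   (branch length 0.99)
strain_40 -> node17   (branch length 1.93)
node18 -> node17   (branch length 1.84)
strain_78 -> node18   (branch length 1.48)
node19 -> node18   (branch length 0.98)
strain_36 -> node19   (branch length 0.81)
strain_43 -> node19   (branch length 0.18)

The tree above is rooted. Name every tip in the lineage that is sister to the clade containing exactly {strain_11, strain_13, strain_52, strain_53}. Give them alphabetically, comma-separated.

The clade containing exactly {strain_11, strain_13, strain_52, strain_53} attaches to the tree at the node subtending ((((strain_11,strain_13),strain_52),strain_53),(strain_19,strain_35)).
The other lineage descending from that same node — the sister group — is (strain_19,strain_35); its 2 tips in alphabetical order are the answer.

strain_19, strain_35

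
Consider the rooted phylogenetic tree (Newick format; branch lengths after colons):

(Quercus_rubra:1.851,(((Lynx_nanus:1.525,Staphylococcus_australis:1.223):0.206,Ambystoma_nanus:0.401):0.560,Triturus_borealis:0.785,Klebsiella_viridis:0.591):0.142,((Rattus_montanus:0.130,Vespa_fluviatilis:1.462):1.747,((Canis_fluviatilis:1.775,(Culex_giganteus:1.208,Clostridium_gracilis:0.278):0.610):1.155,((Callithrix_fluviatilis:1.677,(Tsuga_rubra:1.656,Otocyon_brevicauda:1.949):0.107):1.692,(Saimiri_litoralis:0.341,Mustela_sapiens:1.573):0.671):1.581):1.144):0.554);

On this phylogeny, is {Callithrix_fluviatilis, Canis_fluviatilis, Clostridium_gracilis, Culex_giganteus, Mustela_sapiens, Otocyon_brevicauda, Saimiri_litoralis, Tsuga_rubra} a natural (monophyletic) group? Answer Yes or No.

Yes

The most recent common ancestor of these taxa subtends ((Canis_fluviatilis,(Culex_giganteus,Clostridium_gracilis)),((Callithrix_fluviatilis,(Tsuga_rubra,Otocyon_brevicauda)),(Saimiri_litoralis,Mustela_sapiens))).
That clade has exactly 8 tips — every listed taxon and nothing else — so the group is monophyletic.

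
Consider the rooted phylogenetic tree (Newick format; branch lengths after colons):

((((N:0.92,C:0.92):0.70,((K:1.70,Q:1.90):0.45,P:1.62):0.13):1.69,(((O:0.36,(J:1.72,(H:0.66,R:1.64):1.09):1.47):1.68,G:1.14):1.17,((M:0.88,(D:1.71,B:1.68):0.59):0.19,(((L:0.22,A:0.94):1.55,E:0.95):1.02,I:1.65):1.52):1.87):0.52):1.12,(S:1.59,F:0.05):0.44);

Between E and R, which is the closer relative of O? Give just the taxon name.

The MRCA of O and R subtends (O,(J,(H,R))) (4 taxa).
The MRCA of O and E subtends (((O,(J,(H,R))),G),((M,(D,B)),(((L,A),E),I))) (12 taxa).
The first is nested inside the second, so O shares a more recent common ancestor with R.

R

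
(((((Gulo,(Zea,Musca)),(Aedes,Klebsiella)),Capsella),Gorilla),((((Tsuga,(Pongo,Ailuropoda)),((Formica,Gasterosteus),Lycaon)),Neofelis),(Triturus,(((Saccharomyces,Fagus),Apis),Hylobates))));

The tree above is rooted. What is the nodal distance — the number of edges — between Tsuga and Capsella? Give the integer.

8

The MRCA of Tsuga and Capsella is the root of the tree.
From Tsuga up to that node: 5 branches. From Capsella up to the same node: 3 branches. Total: 5 + 3 = 8.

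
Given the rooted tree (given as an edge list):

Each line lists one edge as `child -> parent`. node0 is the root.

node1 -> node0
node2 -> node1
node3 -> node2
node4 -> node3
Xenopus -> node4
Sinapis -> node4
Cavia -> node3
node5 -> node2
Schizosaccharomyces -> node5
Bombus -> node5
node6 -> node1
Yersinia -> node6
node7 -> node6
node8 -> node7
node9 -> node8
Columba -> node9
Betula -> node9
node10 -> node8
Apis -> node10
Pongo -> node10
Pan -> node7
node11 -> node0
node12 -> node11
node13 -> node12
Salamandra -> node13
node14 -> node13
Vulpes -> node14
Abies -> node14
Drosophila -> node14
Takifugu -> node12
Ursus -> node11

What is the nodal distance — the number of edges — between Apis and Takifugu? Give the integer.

The MRCA of Apis and Takifugu is the root of the tree.
From Apis up to that node: 6 branches. From Takifugu up to the same node: 3 branches. Total: 6 + 3 = 9.

9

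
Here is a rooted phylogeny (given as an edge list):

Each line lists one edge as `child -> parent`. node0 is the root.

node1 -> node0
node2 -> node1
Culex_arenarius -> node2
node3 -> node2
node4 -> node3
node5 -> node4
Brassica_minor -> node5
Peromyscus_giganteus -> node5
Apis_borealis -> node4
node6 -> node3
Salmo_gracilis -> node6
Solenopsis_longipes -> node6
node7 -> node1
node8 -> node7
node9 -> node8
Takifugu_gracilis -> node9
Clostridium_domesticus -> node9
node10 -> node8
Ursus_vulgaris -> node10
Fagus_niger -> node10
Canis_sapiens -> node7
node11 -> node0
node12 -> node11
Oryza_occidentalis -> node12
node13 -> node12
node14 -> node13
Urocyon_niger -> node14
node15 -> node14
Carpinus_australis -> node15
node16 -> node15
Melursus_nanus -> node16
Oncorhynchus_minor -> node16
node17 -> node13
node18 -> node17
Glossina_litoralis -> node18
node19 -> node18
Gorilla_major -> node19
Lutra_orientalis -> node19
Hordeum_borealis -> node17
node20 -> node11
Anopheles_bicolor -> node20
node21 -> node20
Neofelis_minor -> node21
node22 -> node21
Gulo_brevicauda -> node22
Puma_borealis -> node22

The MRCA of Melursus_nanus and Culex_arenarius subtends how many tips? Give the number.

The MRCA of Melursus_nanus and Culex_arenarius is the root, so the clade is the entire tree.
That clade contains 24 terminal taxa: Anopheles_bicolor, Apis_borealis, Brassica_minor, Canis_sapiens, Carpinus_australis, Clostridium_domesticus, Culex_arenarius, Fagus_niger, Glossina_litoralis, Gorilla_major, Gulo_brevicauda, Hordeum_borealis, Lutra_orientalis, Melursus_nanus, Neofelis_minor, Oncorhynchus_minor, Oryza_occidentalis, Peromyscus_giganteus, Puma_borealis, Salmo_gracilis, Solenopsis_longipes, Takifugu_gracilis, Urocyon_niger, Ursus_vulgaris.

24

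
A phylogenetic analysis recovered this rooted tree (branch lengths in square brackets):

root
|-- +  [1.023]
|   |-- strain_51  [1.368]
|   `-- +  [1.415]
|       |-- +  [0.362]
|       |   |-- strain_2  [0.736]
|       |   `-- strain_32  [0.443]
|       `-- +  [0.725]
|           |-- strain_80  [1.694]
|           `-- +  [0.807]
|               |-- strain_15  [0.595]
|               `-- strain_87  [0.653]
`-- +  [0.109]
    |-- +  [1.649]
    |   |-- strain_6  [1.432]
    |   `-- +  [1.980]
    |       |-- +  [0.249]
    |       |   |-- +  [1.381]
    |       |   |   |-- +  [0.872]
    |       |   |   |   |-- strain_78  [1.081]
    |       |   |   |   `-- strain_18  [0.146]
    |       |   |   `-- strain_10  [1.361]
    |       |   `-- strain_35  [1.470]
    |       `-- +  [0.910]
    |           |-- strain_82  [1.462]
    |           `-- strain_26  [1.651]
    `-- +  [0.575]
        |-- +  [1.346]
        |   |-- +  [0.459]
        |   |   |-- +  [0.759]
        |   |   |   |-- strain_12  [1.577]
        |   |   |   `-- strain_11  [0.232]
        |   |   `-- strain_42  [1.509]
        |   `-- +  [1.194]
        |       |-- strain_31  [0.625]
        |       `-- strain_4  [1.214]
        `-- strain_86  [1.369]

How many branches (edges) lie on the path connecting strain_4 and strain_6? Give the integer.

6

The MRCA of strain_4 and strain_6 is the node subtending ((strain_6,((((strain_78,strain_18),strain_10),strain_35),(strain_82,strain_26))),((((strain_12,strain_11),strain_42),(strain_31,strain_4)),strain_86)).
From strain_4 up to that node: 4 branches. From strain_6 up to the same node: 2 branches. Total: 4 + 2 = 6.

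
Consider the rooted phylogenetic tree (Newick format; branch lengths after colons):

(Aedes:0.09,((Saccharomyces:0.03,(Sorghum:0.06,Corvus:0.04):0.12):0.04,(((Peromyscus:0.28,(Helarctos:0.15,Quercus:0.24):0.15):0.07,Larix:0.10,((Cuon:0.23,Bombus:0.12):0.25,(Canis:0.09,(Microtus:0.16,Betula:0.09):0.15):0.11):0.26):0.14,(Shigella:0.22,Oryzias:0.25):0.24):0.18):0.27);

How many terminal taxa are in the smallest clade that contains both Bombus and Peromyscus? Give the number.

9

The MRCA of Bombus and Peromyscus is the node subtending ((Peromyscus,(Helarctos,Quercus)),Larix,((Cuon,Bombus),(Canis,(Microtus,Betula)))).
That clade contains 9 terminal taxa: Betula, Bombus, Canis, Cuon, Helarctos, Larix, Microtus, Peromyscus, Quercus.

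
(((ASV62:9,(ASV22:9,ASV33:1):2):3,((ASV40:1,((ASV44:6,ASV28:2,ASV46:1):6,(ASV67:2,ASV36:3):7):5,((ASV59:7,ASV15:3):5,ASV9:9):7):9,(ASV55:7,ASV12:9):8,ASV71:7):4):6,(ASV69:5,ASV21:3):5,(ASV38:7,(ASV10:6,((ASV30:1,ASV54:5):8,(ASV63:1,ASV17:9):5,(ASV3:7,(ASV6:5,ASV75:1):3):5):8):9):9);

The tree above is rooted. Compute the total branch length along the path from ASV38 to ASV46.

The path runs ASV38 → … → MRCA → … → ASV46; the MRCA is the root of the tree.
Branch lengths along that path: 7 + 9 + 6 + 4 + 9 + 5 + 6 + 1 = 47.

47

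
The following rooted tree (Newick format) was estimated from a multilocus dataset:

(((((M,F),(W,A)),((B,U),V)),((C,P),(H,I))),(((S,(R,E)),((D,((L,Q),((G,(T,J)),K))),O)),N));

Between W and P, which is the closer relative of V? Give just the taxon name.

The MRCA of V and W subtends (((M,F),(W,A)),((B,U),V)) (7 taxa).
The MRCA of V and P subtends ((((M,F),(W,A)),((B,U),V)),((C,P),(H,I))) (11 taxa).
The first is nested inside the second, so V shares a more recent common ancestor with W.

W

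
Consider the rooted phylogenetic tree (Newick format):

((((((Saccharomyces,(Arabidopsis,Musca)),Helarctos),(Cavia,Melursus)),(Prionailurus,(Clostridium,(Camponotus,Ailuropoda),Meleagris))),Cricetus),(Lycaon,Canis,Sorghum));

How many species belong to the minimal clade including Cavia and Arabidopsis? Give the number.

6

The MRCA of Cavia and Arabidopsis is the node subtending (((Saccharomyces,(Arabidopsis,Musca)),Helarctos),(Cavia,Melursus)).
That clade contains 6 terminal taxa: Arabidopsis, Cavia, Helarctos, Melursus, Musca, Saccharomyces.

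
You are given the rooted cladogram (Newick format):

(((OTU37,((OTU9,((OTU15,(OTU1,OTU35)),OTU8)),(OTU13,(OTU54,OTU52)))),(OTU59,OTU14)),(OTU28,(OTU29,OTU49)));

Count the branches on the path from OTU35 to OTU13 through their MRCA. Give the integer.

7

The MRCA of OTU35 and OTU13 is the node subtending ((OTU9,((OTU15,(OTU1,OTU35)),OTU8)),(OTU13,(OTU54,OTU52))).
From OTU35 up to that node: 5 branches. From OTU13 up to the same node: 2 branches. Total: 5 + 2 = 7.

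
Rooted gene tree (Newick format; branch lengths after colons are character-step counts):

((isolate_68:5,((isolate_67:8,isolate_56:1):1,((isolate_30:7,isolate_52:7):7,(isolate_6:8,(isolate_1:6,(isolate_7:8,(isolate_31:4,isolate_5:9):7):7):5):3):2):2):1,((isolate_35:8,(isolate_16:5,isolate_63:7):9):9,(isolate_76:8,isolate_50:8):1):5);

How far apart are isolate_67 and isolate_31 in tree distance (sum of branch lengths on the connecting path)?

The path runs isolate_67 → … → MRCA → … → isolate_31; the MRCA is the node subtending ((isolate_67,isolate_56),((isolate_30,isolate_52),(isolate_6,(isolate_1,(isolate_7,(isolate_31,isolate_5)))))).
Branch lengths along that path: 8 + 1 + 2 + 3 + 5 + 7 + 7 + 4 = 37.

37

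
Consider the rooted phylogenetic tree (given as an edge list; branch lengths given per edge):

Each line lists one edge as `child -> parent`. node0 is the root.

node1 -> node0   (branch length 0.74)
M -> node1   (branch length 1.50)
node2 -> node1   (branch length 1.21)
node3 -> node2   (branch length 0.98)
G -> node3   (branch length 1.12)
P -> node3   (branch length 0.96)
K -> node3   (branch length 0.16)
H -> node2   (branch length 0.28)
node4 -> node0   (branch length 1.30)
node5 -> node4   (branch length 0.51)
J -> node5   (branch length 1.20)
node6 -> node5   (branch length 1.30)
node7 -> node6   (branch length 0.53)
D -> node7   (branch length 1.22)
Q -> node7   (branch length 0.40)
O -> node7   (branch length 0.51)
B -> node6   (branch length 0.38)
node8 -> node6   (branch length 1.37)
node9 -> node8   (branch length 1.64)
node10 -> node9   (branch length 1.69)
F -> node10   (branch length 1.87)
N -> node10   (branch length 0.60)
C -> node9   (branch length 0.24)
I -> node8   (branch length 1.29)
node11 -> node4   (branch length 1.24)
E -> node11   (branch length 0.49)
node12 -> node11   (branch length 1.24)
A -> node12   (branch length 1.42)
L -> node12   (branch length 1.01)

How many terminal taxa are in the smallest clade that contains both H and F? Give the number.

17

The MRCA of H and F is the root, so the clade is the entire tree.
That clade contains 17 terminal taxa: A, B, C, D, E, F, G, H, I, J, K, L, M, N, O, P, Q.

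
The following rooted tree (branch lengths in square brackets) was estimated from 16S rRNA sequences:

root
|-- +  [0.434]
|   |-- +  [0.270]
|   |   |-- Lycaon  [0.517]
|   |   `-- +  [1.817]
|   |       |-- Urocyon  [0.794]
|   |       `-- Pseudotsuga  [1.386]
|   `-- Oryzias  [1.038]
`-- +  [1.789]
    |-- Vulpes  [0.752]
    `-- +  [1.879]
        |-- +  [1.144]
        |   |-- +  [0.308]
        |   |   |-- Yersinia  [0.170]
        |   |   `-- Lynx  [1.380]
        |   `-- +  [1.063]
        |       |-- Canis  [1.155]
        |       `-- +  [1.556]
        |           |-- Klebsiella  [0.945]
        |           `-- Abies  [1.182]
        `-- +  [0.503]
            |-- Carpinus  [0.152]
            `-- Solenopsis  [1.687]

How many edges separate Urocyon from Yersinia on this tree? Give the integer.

9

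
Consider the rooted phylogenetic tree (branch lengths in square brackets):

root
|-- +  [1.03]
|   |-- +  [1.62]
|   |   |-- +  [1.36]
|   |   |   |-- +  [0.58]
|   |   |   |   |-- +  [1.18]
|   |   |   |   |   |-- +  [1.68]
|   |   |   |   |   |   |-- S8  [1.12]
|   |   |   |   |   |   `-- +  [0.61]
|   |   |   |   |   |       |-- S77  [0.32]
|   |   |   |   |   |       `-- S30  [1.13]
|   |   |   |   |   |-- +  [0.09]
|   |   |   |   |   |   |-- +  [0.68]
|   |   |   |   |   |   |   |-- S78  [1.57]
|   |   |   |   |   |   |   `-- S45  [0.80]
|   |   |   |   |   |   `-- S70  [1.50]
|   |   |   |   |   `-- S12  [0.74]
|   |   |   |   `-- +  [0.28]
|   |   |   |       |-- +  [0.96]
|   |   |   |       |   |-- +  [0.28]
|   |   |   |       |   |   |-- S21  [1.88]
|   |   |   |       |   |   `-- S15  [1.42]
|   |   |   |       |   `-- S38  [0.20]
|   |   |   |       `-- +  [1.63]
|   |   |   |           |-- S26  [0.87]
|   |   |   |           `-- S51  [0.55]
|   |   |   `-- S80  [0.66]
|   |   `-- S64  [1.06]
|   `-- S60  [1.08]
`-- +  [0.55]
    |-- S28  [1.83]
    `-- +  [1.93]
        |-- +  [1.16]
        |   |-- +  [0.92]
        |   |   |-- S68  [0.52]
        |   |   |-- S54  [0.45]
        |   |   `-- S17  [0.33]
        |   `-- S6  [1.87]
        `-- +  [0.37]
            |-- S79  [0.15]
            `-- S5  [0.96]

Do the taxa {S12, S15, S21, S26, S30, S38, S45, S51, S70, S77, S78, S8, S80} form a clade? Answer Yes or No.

The most recent common ancestor of these taxa subtends ((((S8,(S77,S30)),((S78,S45),S70),S12),(((S21,S15),S38),(S26,S51))),S80).
That clade has exactly 13 tips — every listed taxon and nothing else — so the group is monophyletic.

Yes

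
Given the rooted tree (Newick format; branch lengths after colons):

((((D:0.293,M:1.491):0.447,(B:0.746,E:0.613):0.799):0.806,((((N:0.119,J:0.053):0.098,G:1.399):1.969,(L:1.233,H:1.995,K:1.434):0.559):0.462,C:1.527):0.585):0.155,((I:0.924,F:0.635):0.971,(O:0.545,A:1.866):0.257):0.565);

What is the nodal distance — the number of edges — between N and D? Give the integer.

8

The MRCA of N and D is the node subtending (((D,M),(B,E)),((((N,J),G),(L,H,K)),C)).
From N up to that node: 5 branches. From D up to the same node: 3 branches. Total: 5 + 3 = 8.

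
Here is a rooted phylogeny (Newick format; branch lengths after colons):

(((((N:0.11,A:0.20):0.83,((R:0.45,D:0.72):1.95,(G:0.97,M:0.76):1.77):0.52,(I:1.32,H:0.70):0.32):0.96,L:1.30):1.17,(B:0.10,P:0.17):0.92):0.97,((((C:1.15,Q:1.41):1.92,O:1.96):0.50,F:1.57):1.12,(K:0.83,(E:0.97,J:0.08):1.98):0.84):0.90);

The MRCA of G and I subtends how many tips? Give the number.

8

The MRCA of G and I is the node subtending ((N,A),((R,D),(G,M)),(I,H)).
That clade contains 8 terminal taxa: A, D, G, H, I, M, N, R.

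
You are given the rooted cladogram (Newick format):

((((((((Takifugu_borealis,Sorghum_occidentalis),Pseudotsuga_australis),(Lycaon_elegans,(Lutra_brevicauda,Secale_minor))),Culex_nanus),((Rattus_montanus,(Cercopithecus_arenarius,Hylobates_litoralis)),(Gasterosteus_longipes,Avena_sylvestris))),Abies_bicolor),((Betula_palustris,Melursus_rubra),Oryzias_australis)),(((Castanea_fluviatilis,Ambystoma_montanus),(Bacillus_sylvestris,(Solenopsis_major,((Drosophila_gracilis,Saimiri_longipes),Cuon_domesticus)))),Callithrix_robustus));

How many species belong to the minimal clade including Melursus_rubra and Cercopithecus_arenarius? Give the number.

16

The MRCA of Melursus_rubra and Cercopithecus_arenarius is the node subtending (((((((Takifugu_borealis,Sorghum_occidentalis),Pseudotsuga_australis),(Lycaon_elegans,(Lutra_brevicauda,Secale_minor))),Culex_nanus),((Rattus_montanus,(Cercopithecus_arenarius,Hylobates_litoralis)),(Gasterosteus_longipes,Avena_sylvestris))),Abies_bicolor),((Betula_palustris,Melursus_rubra),Oryzias_australis)).
That clade contains 16 terminal taxa: Abies_bicolor, Avena_sylvestris, Betula_palustris, Cercopithecus_arenarius, Culex_nanus, Gasterosteus_longipes, Hylobates_litoralis, Lutra_brevicauda, Lycaon_elegans, Melursus_rubra, Oryzias_australis, Pseudotsuga_australis, Rattus_montanus, Secale_minor, Sorghum_occidentalis, Takifugu_borealis.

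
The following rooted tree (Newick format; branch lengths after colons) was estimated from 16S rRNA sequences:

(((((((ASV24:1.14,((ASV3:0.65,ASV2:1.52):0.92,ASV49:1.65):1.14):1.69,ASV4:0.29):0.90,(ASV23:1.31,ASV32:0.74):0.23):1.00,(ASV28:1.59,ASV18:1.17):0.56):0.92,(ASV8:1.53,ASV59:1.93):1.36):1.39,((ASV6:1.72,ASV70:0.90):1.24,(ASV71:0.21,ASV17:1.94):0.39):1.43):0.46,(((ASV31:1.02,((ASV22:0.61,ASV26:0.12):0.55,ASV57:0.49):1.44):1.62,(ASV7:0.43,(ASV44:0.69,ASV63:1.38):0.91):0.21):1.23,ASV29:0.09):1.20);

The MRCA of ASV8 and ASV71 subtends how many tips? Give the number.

The MRCA of ASV8 and ASV71 is the node subtending ((((((ASV24,((ASV3,ASV2),ASV49)),ASV4),(ASV23,ASV32)),(ASV28,ASV18)),(ASV8,ASV59)),((ASV6,ASV70),(ASV71,ASV17))).
That clade contains 15 terminal taxa: ASV17, ASV18, ASV2, ASV23, ASV24, ASV28, ASV3, ASV32, ASV4, ASV49, ASV59, ASV6, ASV70, ASV71, ASV8.

15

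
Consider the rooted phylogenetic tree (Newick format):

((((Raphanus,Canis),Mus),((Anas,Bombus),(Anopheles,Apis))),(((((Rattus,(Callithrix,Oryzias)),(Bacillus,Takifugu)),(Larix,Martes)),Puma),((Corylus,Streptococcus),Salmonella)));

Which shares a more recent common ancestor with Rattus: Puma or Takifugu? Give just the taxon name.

Takifugu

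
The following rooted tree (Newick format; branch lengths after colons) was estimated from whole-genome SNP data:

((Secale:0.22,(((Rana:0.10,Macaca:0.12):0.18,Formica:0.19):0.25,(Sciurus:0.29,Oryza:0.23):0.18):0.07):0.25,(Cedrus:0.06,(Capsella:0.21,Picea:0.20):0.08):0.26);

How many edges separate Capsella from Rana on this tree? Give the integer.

The MRCA of Capsella and Rana is the root of the tree.
From Capsella up to that node: 3 branches. From Rana up to the same node: 5 branches. Total: 3 + 5 = 8.

8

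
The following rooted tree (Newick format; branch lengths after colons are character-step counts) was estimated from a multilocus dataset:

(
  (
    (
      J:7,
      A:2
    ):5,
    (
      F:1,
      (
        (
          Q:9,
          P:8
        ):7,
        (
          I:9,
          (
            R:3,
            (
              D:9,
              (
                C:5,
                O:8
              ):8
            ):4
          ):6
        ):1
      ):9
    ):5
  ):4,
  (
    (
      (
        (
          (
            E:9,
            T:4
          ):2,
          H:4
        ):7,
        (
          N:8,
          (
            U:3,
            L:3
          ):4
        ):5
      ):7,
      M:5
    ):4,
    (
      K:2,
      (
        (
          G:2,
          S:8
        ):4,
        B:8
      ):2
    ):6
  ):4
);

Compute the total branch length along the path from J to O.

The path runs J → … → MRCA → … → O; the MRCA is the node subtending ((J,A),(F,((Q,P),(I,(R,(D,(C,O))))))).
Branch lengths along that path: 7 + 5 + 5 + 9 + 1 + 6 + 4 + 8 + 8 = 53.

53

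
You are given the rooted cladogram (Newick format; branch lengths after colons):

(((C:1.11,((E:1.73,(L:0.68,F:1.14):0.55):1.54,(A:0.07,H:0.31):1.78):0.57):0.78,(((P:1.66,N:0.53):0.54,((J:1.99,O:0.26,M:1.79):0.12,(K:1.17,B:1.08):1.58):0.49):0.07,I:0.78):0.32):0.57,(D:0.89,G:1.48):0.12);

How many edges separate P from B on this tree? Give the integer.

The MRCA of P and B is the node subtending ((P,N),((J,O,M),(K,B))).
From P up to that node: 2 branches. From B up to the same node: 3 branches. Total: 2 + 3 = 5.

5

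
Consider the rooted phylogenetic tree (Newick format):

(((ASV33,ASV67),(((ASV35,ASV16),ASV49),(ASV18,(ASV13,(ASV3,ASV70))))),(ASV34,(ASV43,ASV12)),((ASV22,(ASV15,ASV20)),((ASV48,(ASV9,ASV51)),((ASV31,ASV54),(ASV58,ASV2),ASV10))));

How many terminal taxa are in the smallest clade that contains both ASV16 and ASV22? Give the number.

23

The MRCA of ASV16 and ASV22 is the root, so the clade is the entire tree.
That clade contains 23 terminal taxa: ASV10, ASV12, ASV13, ASV15, ASV16, ASV18, ASV2, ASV20, ASV22, ASV3, ASV31, ASV33, ASV34, ASV35, ASV43, ASV48, ASV49, ASV51, ASV54, ASV58, ASV67, ASV70, ASV9.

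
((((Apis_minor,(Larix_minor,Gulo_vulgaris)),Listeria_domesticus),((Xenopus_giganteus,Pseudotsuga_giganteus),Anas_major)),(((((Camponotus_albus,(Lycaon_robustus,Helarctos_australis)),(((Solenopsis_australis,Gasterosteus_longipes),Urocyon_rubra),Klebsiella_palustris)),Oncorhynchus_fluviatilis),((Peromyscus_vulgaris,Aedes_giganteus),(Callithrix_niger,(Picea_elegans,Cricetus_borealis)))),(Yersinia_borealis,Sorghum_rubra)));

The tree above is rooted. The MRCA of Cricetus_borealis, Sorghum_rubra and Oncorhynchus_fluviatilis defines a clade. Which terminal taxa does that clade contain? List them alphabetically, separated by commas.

Tracing Cricetus_borealis: it sits inside (Picea_elegans,Cricetus_borealis).
Tracing Sorghum_rubra: it sits inside (Yersinia_borealis,Sorghum_rubra).
Tracing Oncorhynchus_fluviatilis: it sits inside (((Camponotus_albus,(Lycaon_robustus,Helarctos_australis)),(((Solenopsis_australis,Gasterosteus_longipes),Urocyon_rubra),Klebsiella_palustris)),Oncorhynchus_fluviatilis).
The smallest clade enclosing all 3 is (((((Camponotus_albus,(Lycaon_robustus,Helarctos_australis)),(((Solenopsis_australis,Gasterosteus_longipes),Urocyon_rubra),Klebsiella_palustris)),Oncorhynchus_fluviatilis),((Peromyscus_vulgaris,Aedes_giganteus),(Callithrix_niger,(Picea_elegans,Cricetus_borealis)))),(Yersinia_borealis,Sorghum_rubra)); the answer is its 15 terminal taxa in alphabetical order.

Aedes_giganteus, Callithrix_niger, Camponotus_albus, Cricetus_borealis, Gasterosteus_longipes, Helarctos_australis, Klebsiella_palustris, Lycaon_robustus, Oncorhynchus_fluviatilis, Peromyscus_vulgaris, Picea_elegans, Solenopsis_australis, Sorghum_rubra, Urocyon_rubra, Yersinia_borealis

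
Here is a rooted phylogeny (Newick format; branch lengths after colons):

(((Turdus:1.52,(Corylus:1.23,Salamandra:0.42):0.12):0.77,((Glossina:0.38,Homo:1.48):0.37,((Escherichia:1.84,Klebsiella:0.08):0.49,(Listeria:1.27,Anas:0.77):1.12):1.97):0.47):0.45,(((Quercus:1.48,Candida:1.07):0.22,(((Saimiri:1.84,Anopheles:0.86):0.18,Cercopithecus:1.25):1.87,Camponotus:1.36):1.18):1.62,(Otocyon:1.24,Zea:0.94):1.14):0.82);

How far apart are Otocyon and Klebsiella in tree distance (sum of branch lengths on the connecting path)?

The path runs Otocyon → … → MRCA → … → Klebsiella; the MRCA is the root of the tree.
Branch lengths along that path: 1.24 + 1.14 + 0.82 + 0.45 + 0.47 + 1.97 + 0.49 + 0.08 = 6.66.

6.66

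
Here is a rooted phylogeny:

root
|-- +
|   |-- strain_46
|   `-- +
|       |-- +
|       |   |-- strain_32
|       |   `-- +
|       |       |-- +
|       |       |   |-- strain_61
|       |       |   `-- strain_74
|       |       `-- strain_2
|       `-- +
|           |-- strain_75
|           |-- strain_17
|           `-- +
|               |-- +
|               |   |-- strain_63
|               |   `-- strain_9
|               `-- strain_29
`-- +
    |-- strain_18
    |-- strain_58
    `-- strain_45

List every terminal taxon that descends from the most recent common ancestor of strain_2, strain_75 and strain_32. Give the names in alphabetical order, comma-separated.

Tracing strain_2: it sits inside ((strain_61,strain_74),strain_2).
Tracing strain_75: it sits inside (strain_75,strain_17,((strain_63,strain_9),strain_29)).
Tracing strain_32: it sits inside (strain_32,((strain_61,strain_74),strain_2)).
The smallest clade enclosing all 3 is ((strain_32,((strain_61,strain_74),strain_2)),(strain_75,strain_17,((strain_63,strain_9),strain_29))); the answer is its 9 terminal taxa in alphabetical order.

strain_17, strain_2, strain_29, strain_32, strain_61, strain_63, strain_74, strain_75, strain_9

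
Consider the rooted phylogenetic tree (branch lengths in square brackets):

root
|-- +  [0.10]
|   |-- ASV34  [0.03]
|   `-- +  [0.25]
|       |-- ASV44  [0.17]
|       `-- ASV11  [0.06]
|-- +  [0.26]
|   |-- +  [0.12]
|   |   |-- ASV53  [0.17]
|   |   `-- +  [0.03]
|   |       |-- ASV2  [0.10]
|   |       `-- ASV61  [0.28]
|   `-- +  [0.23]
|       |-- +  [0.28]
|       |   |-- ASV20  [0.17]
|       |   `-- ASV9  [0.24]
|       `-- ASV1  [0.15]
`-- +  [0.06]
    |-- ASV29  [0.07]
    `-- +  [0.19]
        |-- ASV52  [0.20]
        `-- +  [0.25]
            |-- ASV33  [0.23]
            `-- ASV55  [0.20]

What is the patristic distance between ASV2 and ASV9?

1.00

The path runs ASV2 → … → MRCA → … → ASV9; the MRCA is the node subtending ((ASV53,(ASV2,ASV61)),((ASV20,ASV9),ASV1)).
Branch lengths along that path: 0.10 + 0.03 + 0.12 + 0.23 + 0.28 + 0.24 = 1.00.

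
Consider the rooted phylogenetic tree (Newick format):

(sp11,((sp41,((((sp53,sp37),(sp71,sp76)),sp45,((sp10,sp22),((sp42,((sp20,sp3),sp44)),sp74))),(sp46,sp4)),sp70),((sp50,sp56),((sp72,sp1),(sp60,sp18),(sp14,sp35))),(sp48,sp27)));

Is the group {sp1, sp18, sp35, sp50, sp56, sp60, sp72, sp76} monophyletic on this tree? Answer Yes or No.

No

The MRCA of the listed taxa subtends ((sp41,((((sp53,sp37),(sp71,sp76)),sp45,((sp10,sp22),((sp42,((sp20,sp3),sp44)),sp74))),(sp46,sp4)),sp70),((sp50,sp56),((sp72,sp1),(sp60,sp18),(sp14,sp35))),(sp48,sp27)).
That clade also contains sp10, sp14, sp20, sp22, sp27, sp3, sp37, sp4, sp41, sp42, sp44, sp45, sp46, sp48, sp53, sp70, sp71, sp74, which are not in the proposed group, so the group is not monophyletic.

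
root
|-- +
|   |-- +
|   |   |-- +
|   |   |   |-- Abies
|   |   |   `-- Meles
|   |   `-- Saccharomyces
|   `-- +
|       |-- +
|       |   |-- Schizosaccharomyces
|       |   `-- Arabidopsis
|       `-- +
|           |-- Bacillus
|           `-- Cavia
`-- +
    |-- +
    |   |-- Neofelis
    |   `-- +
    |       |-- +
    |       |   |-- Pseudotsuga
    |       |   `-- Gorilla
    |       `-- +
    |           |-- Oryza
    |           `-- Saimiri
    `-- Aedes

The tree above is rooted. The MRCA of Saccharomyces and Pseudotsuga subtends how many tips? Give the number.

The MRCA of Saccharomyces and Pseudotsuga is the root, so the clade is the entire tree.
That clade contains 13 terminal taxa: Abies, Aedes, Arabidopsis, Bacillus, Cavia, Gorilla, Meles, Neofelis, Oryza, Pseudotsuga, Saccharomyces, Saimiri, Schizosaccharomyces.

13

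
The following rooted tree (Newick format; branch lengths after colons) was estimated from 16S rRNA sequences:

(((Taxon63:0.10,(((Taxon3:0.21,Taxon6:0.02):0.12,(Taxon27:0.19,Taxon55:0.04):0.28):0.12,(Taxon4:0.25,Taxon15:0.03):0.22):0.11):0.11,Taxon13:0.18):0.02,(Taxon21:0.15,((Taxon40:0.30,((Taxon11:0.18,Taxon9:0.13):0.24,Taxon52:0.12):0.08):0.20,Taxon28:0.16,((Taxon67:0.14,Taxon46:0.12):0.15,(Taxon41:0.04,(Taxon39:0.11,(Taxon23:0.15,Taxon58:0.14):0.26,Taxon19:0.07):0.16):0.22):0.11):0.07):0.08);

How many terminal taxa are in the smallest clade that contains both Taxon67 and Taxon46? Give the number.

2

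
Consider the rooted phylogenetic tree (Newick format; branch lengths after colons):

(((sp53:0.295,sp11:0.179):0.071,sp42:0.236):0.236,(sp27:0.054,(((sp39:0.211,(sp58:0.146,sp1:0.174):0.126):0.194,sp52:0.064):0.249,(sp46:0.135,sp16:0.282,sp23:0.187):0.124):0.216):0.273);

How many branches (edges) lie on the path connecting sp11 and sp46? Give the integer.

7

The MRCA of sp11 and sp46 is the root of the tree.
From sp11 up to that node: 3 branches. From sp46 up to the same node: 4 branches. Total: 3 + 4 = 7.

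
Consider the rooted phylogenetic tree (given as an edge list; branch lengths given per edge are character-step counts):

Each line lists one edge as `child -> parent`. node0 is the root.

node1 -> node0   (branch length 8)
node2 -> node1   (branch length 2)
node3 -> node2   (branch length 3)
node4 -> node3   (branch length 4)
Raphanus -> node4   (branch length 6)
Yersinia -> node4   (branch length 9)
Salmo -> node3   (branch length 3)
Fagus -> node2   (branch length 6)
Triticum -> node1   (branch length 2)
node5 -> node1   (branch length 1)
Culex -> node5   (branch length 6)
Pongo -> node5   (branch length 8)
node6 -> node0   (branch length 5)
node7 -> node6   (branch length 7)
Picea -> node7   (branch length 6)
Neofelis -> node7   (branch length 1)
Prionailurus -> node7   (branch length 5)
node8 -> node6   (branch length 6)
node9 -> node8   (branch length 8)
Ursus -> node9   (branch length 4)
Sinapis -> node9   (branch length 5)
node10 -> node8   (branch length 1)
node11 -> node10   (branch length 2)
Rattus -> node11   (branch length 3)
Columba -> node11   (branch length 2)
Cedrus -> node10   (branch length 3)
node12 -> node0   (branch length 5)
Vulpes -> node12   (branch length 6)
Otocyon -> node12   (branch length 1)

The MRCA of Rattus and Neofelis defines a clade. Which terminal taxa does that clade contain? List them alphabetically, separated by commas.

Tracing Rattus: it sits inside (Rattus,Columba).
Tracing Neofelis: it sits inside (Picea,Neofelis,Prionailurus).
The smallest clade enclosing both is ((Picea,Neofelis,Prionailurus),((Ursus,Sinapis),((Rattus,Columba),Cedrus))); the answer is its 8 terminal taxa in alphabetical order.

Cedrus, Columba, Neofelis, Picea, Prionailurus, Rattus, Sinapis, Ursus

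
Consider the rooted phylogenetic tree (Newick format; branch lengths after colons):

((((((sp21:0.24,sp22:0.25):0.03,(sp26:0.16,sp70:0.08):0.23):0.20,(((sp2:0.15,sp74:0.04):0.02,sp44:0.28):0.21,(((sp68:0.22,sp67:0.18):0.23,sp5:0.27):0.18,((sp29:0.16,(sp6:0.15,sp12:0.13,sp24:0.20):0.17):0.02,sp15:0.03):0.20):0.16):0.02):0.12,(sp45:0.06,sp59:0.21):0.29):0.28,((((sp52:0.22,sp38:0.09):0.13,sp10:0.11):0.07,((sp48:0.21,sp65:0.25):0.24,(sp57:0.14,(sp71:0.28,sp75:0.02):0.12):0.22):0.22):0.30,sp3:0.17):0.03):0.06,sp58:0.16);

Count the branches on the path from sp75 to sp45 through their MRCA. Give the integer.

9

The MRCA of sp75 and sp45 is the node subtending (((((sp21,sp22),(sp26,sp70)),(((sp2,sp74),sp44),(((sp68,sp67),sp5),((sp29,(sp6,sp12,sp24)),sp15)))),(sp45,sp59)),((((sp52,sp38),sp10),((sp48,sp65),(sp57,(sp71,sp75)))),sp3)).
From sp75 up to that node: 6 branches. From sp45 up to the same node: 3 branches. Total: 6 + 3 = 9.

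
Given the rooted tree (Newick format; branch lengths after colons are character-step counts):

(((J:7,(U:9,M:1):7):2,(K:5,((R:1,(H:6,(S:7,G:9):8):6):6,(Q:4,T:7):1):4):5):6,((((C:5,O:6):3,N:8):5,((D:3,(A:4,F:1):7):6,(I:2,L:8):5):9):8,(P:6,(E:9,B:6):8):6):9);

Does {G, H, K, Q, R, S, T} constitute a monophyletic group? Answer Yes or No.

The most recent common ancestor of these taxa subtends (K,((R,(H,(S,G))),(Q,T))).
That clade has exactly 7 tips — every listed taxon and nothing else — so the group is monophyletic.

Yes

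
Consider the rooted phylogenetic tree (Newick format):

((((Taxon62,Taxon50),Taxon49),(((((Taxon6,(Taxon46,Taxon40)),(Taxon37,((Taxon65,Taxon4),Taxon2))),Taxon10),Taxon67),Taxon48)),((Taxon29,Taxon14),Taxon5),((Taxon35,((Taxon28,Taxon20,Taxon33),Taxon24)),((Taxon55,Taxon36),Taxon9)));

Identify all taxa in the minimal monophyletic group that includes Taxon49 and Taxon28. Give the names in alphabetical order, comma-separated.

Taxon10, Taxon14, Taxon2, Taxon20, Taxon24, Taxon28, Taxon29, Taxon33, Taxon35, Taxon36, Taxon37, Taxon4, Taxon40, Taxon46, Taxon48, Taxon49, Taxon5, Taxon50, Taxon55, Taxon6, Taxon62, Taxon65, Taxon67, Taxon9

Tracing Taxon49: it sits inside ((Taxon62,Taxon50),Taxon49).
Tracing Taxon28: it sits inside (Taxon28,Taxon20,Taxon33).
The smallest clade enclosing both is the whole tree (their MRCA is the root), so the answer is all 24 tips in alphabetical order.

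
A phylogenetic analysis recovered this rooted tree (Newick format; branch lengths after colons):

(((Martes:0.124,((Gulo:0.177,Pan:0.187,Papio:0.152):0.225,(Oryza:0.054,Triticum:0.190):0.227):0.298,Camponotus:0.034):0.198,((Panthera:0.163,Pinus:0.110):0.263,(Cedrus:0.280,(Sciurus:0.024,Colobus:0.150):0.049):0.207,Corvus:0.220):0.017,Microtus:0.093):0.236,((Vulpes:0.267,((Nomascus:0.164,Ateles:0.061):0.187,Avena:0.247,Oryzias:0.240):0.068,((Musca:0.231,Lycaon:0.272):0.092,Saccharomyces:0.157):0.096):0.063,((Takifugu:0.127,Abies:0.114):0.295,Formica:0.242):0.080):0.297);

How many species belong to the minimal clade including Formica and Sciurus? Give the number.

25

The MRCA of Formica and Sciurus is the root, so the clade is the entire tree.
That clade contains 25 terminal taxa: Abies, Ateles, Avena, Camponotus, Cedrus, Colobus, Corvus, Formica, Gulo, Lycaon, Martes, Microtus, Musca, Nomascus, Oryza, Oryzias, Pan, Panthera, Papio, Pinus, Saccharomyces, Sciurus, Takifugu, Triticum, Vulpes.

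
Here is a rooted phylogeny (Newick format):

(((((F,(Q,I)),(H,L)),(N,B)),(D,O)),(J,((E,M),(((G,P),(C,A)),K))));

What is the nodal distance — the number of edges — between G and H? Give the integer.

11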